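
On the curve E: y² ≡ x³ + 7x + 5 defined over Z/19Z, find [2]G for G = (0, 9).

(11, 11)

tangent at (0, 9): λ = (3·0² + 7)/(2·9) ≡ 7/18. 18⁻¹ ≡ 18 (mod 19), so λ ≡ 7·18 ≡ 12.
  x = λ² - 0 - 0 = 144 - 0 ≡ 11; y = λ·(0 - 11) - 9 ≡ 11. → (11, 11)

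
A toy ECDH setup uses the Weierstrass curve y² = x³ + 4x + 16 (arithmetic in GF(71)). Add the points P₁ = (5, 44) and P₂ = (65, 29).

(41, 36)

(5, 44) + (65, 29). λ = (29 - 44)/(65 - 5) ≡ 56/60 mod 71. 60⁻¹ ≡ 58 (mod 71) since 60·58 = 3480 ≡ 1, so λ ≡ 53.
  x = λ² - 5 - 65 = 2809 - 70 ≡ 41; y = λ·(5 - 41) - 44 ≡ 36. → (41, 36)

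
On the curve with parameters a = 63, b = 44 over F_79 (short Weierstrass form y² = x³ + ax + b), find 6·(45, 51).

Write Q = (45, 51).
Double-and-add on 6 = (110)₂. Start with Q = (45, 51) for the leading 1-bit.
double: tangent at (45, 51): λ = (3·45² + 63)/(2·51) ≡ 55/23. 23⁻¹ ≡ 55 (mod 79), so λ ≡ 55·55 ≡ 23.
  x = λ² - 45 - 45 = 529 - 90 ≡ 44; y = λ·(45 - 44) - 51 ≡ 51. → (44, 51)
add Q: (44, 51) + (45, 51). λ = (51 - 51)/(45 - 44) ≡ 0/1 mod 79. 1⁻¹ ≡ 1 (mod 79), so λ ≡ 0.
  x = λ² - 44 - 45 = 0 - 89 ≡ 69; y = λ·(44 - 69) - 51 ≡ 28. → (69, 28)
double: tangent at (69, 28): λ = (3·69² + 63)/(2·28) ≡ 47/56. 56⁻¹ ≡ 24 (mod 79), so λ ≡ 47·24 ≡ 22.
  x = λ² - 69 - 69 = 484 - 138 ≡ 30; y = λ·(69 - 30) - 28 ≡ 40. → (30, 40)

(30, 40)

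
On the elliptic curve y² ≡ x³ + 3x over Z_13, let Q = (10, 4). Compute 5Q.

Repeated addition: build up to 5Q.
2Q: tangent at (10, 4): λ = (3·10² + 3)/(2·4) ≡ 4/8. 8⁻¹ ≡ 5 (mod 13), so λ ≡ 4·5 ≡ 7.
  x = λ² - 10 - 10 = 49 - 20 ≡ 3; y = λ·(10 - 3) - 4 ≡ 6. → (3, 6)
3Q: (3, 6) + (10, 4). λ = (4 - 6)/(10 - 3) ≡ 11/7 mod 13. 7⁻¹ ≡ 2 (mod 13) since 7·2 = 14 ≡ 1, so λ ≡ 9.
  x = λ² - 3 - 10 = 81 - 13 ≡ 3; y = λ·(3 - 3) - 6 ≡ 7. → (3, 7)
4Q: (3, 7) + (10, 4). λ = (4 - 7)/(10 - 3) ≡ 10/7 mod 13. 7⁻¹ ≡ 2 (mod 13), so λ ≡ 7.
  x = λ² - 3 - 10 = 49 - 13 ≡ 10; y = λ·(3 - 10) - 7 ≡ 9. → (10, 9)
5Q: (10, 9) + (10, 4): same x and y₁ ≡ -y₂, so the sum is O.

O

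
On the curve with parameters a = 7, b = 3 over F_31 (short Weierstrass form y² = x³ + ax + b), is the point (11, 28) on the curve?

no

y² = 28² ≡ 9; x³ + 7x + 3 = 1411 ≡ 16 (mod 31). 9 ≠ 16.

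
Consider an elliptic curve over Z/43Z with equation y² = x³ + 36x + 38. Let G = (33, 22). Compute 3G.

(29, 31)

Repeated addition: build up to 3G.
2G: tangent at (33, 22): λ = (3·33² + 36)/(2·22) ≡ 35/1. 1⁻¹ ≡ 1 (mod 43), so λ ≡ 35·1 ≡ 35.
  x = λ² - 33 - 33 = 1225 - 66 ≡ 41; y = λ·(33 - 41) - 22 ≡ 42. → (41, 42)
3G: (41, 42) + (33, 22). λ = (22 - 42)/(33 - 41) ≡ 23/35 mod 43. 35⁻¹ ≡ 16 (mod 43), so λ ≡ 24.
  x = λ² - 41 - 33 = 576 - 74 ≡ 29; y = λ·(41 - 29) - 42 ≡ 31. → (29, 31)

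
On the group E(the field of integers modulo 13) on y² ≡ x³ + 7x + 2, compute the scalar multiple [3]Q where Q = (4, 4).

Repeated addition: build up to 3Q.
2Q: tangent at (4, 4): λ = (3·4² + 7)/(2·4) ≡ 3/8. 8⁻¹ ≡ 5 (mod 13) since 8·5 = 40 ≡ 1, so λ ≡ 3·5 ≡ 2.
  x = λ² - 4 - 4 = 4 - 8 ≡ 9; y = λ·(4 - 9) - 4 ≡ 12. → (9, 12)
3Q: (9, 12) + (4, 4). λ = (4 - 12)/(4 - 9) ≡ 5/8 mod 13. 8⁻¹ ≡ 5 (mod 13), so λ ≡ 12.
  x = λ² - 9 - 4 = 144 - 13 ≡ 1; y = λ·(9 - 1) - 12 ≡ 6. → (1, 6)

(1, 6)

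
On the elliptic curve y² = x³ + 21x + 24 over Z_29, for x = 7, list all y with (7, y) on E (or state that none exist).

none

x³ + 21x + 24 = 514 ≡ 21 (mod 29).
21 is a non-residue mod 29; no y exists.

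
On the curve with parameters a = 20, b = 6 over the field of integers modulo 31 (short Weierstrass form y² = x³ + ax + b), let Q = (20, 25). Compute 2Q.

tangent at (20, 25): λ = (3·20² + 20)/(2·25) ≡ 11/19. 19⁻¹ ≡ 18 (mod 31), so λ ≡ 11·18 ≡ 12.
  x = λ² - 20 - 20 = 144 - 40 ≡ 11; y = λ·(20 - 11) - 25 ≡ 21. → (11, 21)

(11, 21)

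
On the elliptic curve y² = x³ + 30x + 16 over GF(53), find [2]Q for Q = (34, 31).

tangent at (34, 31): λ = (3·34² + 30)/(2·31) ≡ 0/9. 9⁻¹ ≡ 6 (mod 53), so λ ≡ 0·6 ≡ 0.
  x = λ² - 34 - 34 = 0 - 68 ≡ 38; y = λ·(34 - 38) - 31 ≡ 22. → (38, 22)

(38, 22)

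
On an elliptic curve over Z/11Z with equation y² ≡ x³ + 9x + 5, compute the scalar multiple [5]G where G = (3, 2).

(1, 9)

Double-and-add on 5 = (101)₂. Start with G = (3, 2) for the leading 1-bit.
double: tangent at (3, 2): λ = (3·3² + 9)/(2·2) ≡ 3/4. 4⁻¹ ≡ 3 (mod 11), so λ ≡ 3·3 ≡ 9.
  x = λ² - 3 - 3 = 81 - 6 ≡ 9; y = λ·(3 - 9) - 2 ≡ 10. → (9, 10)
double: tangent at (9, 10): λ = (3·9² + 9)/(2·10) ≡ 10/9. 9⁻¹ ≡ 5 (mod 11), so λ ≡ 10·5 ≡ 6.
  x = λ² - 9 - 9 = 36 - 18 ≡ 7; y = λ·(9 - 7) - 10 ≡ 2. → (7, 2)
add G: (7, 2) + (3, 2). λ = (2 - 2)/(3 - 7) ≡ 0/7 mod 11. 7⁻¹ ≡ 8 (mod 11), so λ ≡ 0.
  x = λ² - 7 - 3 = 0 - 10 ≡ 1; y = λ·(7 - 1) - 2 ≡ 9. → (1, 9)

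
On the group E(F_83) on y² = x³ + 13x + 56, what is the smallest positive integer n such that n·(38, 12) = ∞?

2P: tangent at (38, 12): λ = (3·38² + 13)/(2·12) ≡ 29/24. 24⁻¹ ≡ 45 (mod 83), so λ ≡ 29·45 ≡ 60.
  x = λ² - 38 - 38 = 3600 - 76 ≡ 38; y = λ·(38 - 38) - 12 ≡ 71. → (38, 71)
3P: (38, 71) + (38, 12): same x and y₁ ≡ -y₂, so the sum is ∞.
3P = ∞, so the order is 3.

3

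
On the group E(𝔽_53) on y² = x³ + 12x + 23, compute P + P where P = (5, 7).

(37, 44)

tangent at (5, 7): λ = (3·5² + 12)/(2·7) ≡ 34/14. 14⁻¹ ≡ 19 (mod 53) since 14·19 = 266 ≡ 1, so λ ≡ 34·19 ≡ 10.
  x = λ² - 5 - 5 = 100 - 10 ≡ 37; y = λ·(5 - 37) - 7 ≡ 44. → (37, 44)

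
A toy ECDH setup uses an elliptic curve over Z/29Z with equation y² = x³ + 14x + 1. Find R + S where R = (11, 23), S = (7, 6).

(11, 23) + (7, 6). λ = (6 - 23)/(7 - 11) ≡ 12/25 mod 29. 25⁻¹ ≡ 7 (mod 29), so λ ≡ 26.
  x = λ² - 11 - 7 = 676 - 18 ≡ 20; y = λ·(11 - 20) - 23 ≡ 4. → (20, 4)

(20, 4)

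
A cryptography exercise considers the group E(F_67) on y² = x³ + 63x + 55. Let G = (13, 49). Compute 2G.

(33, 22)

tangent at (13, 49): λ = (3·13² + 63)/(2·49) ≡ 34/31. 31⁻¹ ≡ 13 (mod 67) since 31·13 = 403 ≡ 1, so λ ≡ 34·13 ≡ 40.
  x = λ² - 13 - 13 = 1600 - 26 ≡ 33; y = λ·(13 - 33) - 49 ≡ 22. → (33, 22)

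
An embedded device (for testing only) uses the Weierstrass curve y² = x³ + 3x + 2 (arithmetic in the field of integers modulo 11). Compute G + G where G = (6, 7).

(4, 1)

tangent at (6, 7): λ = (3·6² + 3)/(2·7) ≡ 1/3. 3⁻¹ ≡ 4 (mod 11), so λ ≡ 1·4 ≡ 4.
  x = λ² - 6 - 6 = 16 - 12 ≡ 4; y = λ·(6 - 4) - 7 ≡ 1. → (4, 1)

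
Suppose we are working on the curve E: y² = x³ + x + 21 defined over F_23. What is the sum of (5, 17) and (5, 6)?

O

The two points share x = 5 and their y-coordinates satisfy 17 + 6 ≡ 0 (mod 23), so they are inverses. Their sum is O.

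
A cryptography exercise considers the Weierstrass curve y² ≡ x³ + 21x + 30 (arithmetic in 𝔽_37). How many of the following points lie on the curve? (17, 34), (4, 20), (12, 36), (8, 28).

3

(17, 34): 34² ≡ 9, rhs ≡ 9 → on.
(4, 20): 20² ≡ 30, rhs ≡ 30 → on.
(12, 36): 36² ≡ 1, rhs ≡ 12 → off.
(8, 28): 28² ≡ 7, rhs ≡ 7 → on.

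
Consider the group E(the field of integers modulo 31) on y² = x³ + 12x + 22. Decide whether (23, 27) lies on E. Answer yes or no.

no

y² = 27² ≡ 16; x³ + 12x + 22 = 12465 ≡ 3 (mod 31). 16 ≠ 3.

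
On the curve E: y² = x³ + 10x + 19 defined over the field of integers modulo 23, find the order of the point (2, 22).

3

2P: tangent at (2, 22): λ = (3·2² + 10)/(2·22) ≡ 22/21. 21⁻¹ ≡ 11 (mod 23), so λ ≡ 22·11 ≡ 12.
  x = λ² - 2 - 2 = 144 - 4 ≡ 2; y = λ·(2 - 2) - 22 ≡ 1. → (2, 1)
3P: (2, 1) + (2, 22): same x and y₁ ≡ -y₂, so the sum is ∞.
3P = ∞, so the order is 3.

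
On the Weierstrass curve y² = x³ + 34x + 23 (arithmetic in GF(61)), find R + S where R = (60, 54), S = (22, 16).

(60, 54) + (22, 16). λ = (16 - 54)/(22 - 60) ≡ 23/23 mod 61. 23⁻¹ ≡ 8 (mod 61), so λ ≡ 1.
  x = λ² - 60 - 22 = 1 - 82 ≡ 41; y = λ·(60 - 41) - 54 ≡ 26. → (41, 26)

(41, 26)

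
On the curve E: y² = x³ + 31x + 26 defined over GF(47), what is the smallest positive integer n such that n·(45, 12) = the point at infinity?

2P: tangent at (45, 12): λ = (3·45² + 31)/(2·12) ≡ 43/24. 24⁻¹ ≡ 2 (mod 47) since 24·2 = 48 ≡ 1, so λ ≡ 43·2 ≡ 39.
  x = λ² - 45 - 45 = 1521 - 90 ≡ 21; y = λ·(45 - 21) - 12 ≡ 31. → (21, 31)
3P: (21, 31) + (45, 12). λ = (12 - 31)/(45 - 21) ≡ 28/24 mod 47. 24⁻¹ ≡ 2 (mod 47) since 24·2 = 48 ≡ 1, so λ ≡ 9.
  x = λ² - 21 - 45 = 81 - 66 ≡ 15; y = λ·(21 - 15) - 31 ≡ 23. → (15, 23)
4P: (15, 23) + (45, 12). λ = (12 - 23)/(45 - 15) ≡ 36/30 mod 47. 30⁻¹ ≡ 11 (mod 47) since 30·11 = 330 ≡ 1, so λ ≡ 20.
  x = λ² - 15 - 45 = 400 - 60 ≡ 11; y = λ·(15 - 11) - 23 ≡ 10. → (11, 10)
5P: (11, 10) + (45, 12). λ = (12 - 10)/(45 - 11) ≡ 2/34 mod 47. 34⁻¹ ≡ 18 (mod 47), so λ ≡ 36.
  x = λ² - 11 - 45 = 1296 - 56 ≡ 18; y = λ·(11 - 18) - 10 ≡ 20. → (18, 20)
6P: (18, 20) + (45, 12). λ = (12 - 20)/(45 - 18) ≡ 39/27 mod 47. 27⁻¹ ≡ 7 (mod 47), so λ ≡ 38.
  x = λ² - 18 - 45 = 1444 - 63 ≡ 18; y = λ·(18 - 18) - 20 ≡ 27. → (18, 27)
7P: (18, 27) + (45, 12). λ = (12 - 27)/(45 - 18) ≡ 32/27 mod 47. 27⁻¹ ≡ 7 (mod 47), so λ ≡ 36.
  x = λ² - 18 - 45 = 1296 - 63 ≡ 11; y = λ·(18 - 11) - 27 ≡ 37. → (11, 37)
8P: (11, 37) + (45, 12). λ = (12 - 37)/(45 - 11) ≡ 22/34 mod 47. 34⁻¹ ≡ 18 (mod 47), so λ ≡ 20.
  x = λ² - 11 - 45 = 400 - 56 ≡ 15; y = λ·(11 - 15) - 37 ≡ 24. → (15, 24)
9P: (15, 24) + (45, 12). λ = (12 - 24)/(45 - 15) ≡ 35/30 mod 47. 30⁻¹ ≡ 11 (mod 47), so λ ≡ 9.
  x = λ² - 15 - 45 = 81 - 60 ≡ 21; y = λ·(15 - 21) - 24 ≡ 16. → (21, 16)
10P: (21, 16) + (45, 12). λ = (12 - 16)/(45 - 21) ≡ 43/24 mod 47. 24⁻¹ ≡ 2 (mod 47) since 24·2 = 48 ≡ 1, so λ ≡ 39.
  x = λ² - 21 - 45 = 1521 - 66 ≡ 45; y = λ·(21 - 45) - 16 ≡ 35. → (45, 35)
11P: (45, 35) + (45, 12): same x and y₁ ≡ -y₂, so the sum is the point at infinity.
11P = the point at infinity, so the order is 11.

11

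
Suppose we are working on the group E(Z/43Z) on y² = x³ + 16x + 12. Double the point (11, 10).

tangent at (11, 10): λ = (3·11² + 16)/(2·10) ≡ 35/20. 20⁻¹ ≡ 28 (mod 43), so λ ≡ 35·28 ≡ 34.
  x = λ² - 11 - 11 = 1156 - 22 ≡ 16; y = λ·(11 - 16) - 10 ≡ 35. → (16, 35)

(16, 35)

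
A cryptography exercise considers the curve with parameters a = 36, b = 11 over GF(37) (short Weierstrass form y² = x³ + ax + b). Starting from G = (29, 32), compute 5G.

(15, 35)

Repeated addition: build up to 5G.
2G: tangent at (29, 32): λ = (3·29² + 36)/(2·32) ≡ 6/27. 27⁻¹ ≡ 11 (mod 37) since 27·11 = 297 ≡ 1, so λ ≡ 6·11 ≡ 29.
  x = λ² - 29 - 29 = 841 - 58 ≡ 6; y = λ·(29 - 6) - 32 ≡ 6. → (6, 6)
3G: (6, 6) + (29, 32). λ = (32 - 6)/(29 - 6) ≡ 26/23 mod 37. 23⁻¹ ≡ 29 (mod 37), so λ ≡ 14.
  x = λ² - 6 - 29 = 196 - 35 ≡ 13; y = λ·(6 - 13) - 6 ≡ 7. → (13, 7)
4G: (13, 7) + (29, 32). λ = (32 - 7)/(29 - 13) ≡ 25/16 mod 37. 16⁻¹ ≡ 7 (mod 37), so λ ≡ 27.
  x = λ² - 13 - 29 = 729 - 42 ≡ 21; y = λ·(13 - 21) - 7 ≡ 36. → (21, 36)
5G: (21, 36) + (29, 32). λ = (32 - 36)/(29 - 21) ≡ 33/8 mod 37. 8⁻¹ ≡ 14 (mod 37), so λ ≡ 18.
  x = λ² - 21 - 29 = 324 - 50 ≡ 15; y = λ·(21 - 15) - 36 ≡ 35. → (15, 35)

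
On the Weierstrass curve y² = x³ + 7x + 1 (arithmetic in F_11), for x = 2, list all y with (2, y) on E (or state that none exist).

x³ + 7x + 1 = 23 ≡ 1 (mod 11).
Square roots of 1 mod 11: 1 and 10 (since 1² = 1 ≡ 1).

1, 10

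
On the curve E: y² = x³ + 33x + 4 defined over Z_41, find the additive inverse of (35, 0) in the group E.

(35, 0)

-(35, 0) = (35, -0 mod 41) = (35, 0).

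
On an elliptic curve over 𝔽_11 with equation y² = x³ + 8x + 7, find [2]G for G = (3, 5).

(9, 7)

tangent at (3, 5): λ = (3·3² + 8)/(2·5) ≡ 2/10. 10⁻¹ ≡ 10 (mod 11), so λ ≡ 2·10 ≡ 9.
  x = λ² - 3 - 3 = 81 - 6 ≡ 9; y = λ·(3 - 9) - 5 ≡ 7. → (9, 7)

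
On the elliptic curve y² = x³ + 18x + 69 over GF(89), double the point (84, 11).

tangent at (84, 11): λ = (3·84² + 18)/(2·11) ≡ 4/22. 22⁻¹ ≡ 85 (mod 89) since 22·85 = 1870 ≡ 1, so λ ≡ 4·85 ≡ 73.
  x = λ² - 84 - 84 = 5329 - 168 ≡ 88; y = λ·(84 - 88) - 11 ≡ 53. → (88, 53)

(88, 53)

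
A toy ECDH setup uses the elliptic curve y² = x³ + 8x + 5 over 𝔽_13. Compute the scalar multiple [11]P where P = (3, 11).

(4, 6)

Repeated addition: build up to 11P.
2P: tangent at (3, 11): λ = (3·3² + 8)/(2·11) ≡ 9/9. 9⁻¹ ≡ 3 (mod 13), so λ ≡ 9·3 ≡ 1.
  x = λ² - 3 - 3 = 1 - 6 ≡ 8; y = λ·(3 - 8) - 11 ≡ 10. → (8, 10)
3P: (8, 10) + (3, 11). λ = (11 - 10)/(3 - 8) ≡ 1/8 mod 13. 8⁻¹ ≡ 5 (mod 13), so λ ≡ 5.
  x = λ² - 8 - 3 = 25 - 11 ≡ 1; y = λ·(8 - 1) - 10 ≡ 12. → (1, 12)
4P: (1, 12) + (3, 11). λ = (11 - 12)/(3 - 1) ≡ 12/2 mod 13. 2⁻¹ ≡ 7 (mod 13) since 2·7 = 14 ≡ 1, so λ ≡ 6.
  x = λ² - 1 - 3 = 36 - 4 ≡ 6; y = λ·(1 - 6) - 12 ≡ 10. → (6, 10)
5P: (6, 10) + (3, 11). λ = (11 - 10)/(3 - 6) ≡ 1/10 mod 13. 10⁻¹ ≡ 4 (mod 13) since 10·4 = 40 ≡ 1, so λ ≡ 4.
  x = λ² - 6 - 3 = 16 - 9 ≡ 7; y = λ·(6 - 7) - 10 ≡ 12. → (7, 12)
6P: (7, 12) + (3, 11). λ = (11 - 12)/(3 - 7) ≡ 12/9 mod 13. 9⁻¹ ≡ 3 (mod 13), so λ ≡ 10.
  x = λ² - 7 - 3 = 100 - 10 ≡ 12; y = λ·(7 - 12) - 12 ≡ 3. → (12, 3)
7P: (12, 3) + (3, 11). λ = (11 - 3)/(3 - 12) ≡ 8/4 mod 13. 4⁻¹ ≡ 10 (mod 13), so λ ≡ 2.
  x = λ² - 12 - 3 = 4 - 15 ≡ 2; y = λ·(12 - 2) - 3 ≡ 4. → (2, 4)
8P: (2, 4) + (3, 11). λ = (11 - 4)/(3 - 2) ≡ 7/1 mod 13. 1⁻¹ ≡ 1 (mod 13), so λ ≡ 7.
  x = λ² - 2 - 3 = 49 - 5 ≡ 5; y = λ·(2 - 5) - 4 ≡ 1. → (5, 1)
9P: (5, 1) + (3, 11). λ = (11 - 1)/(3 - 5) ≡ 10/11 mod 13. 11⁻¹ ≡ 6 (mod 13), so λ ≡ 8.
  x = λ² - 5 - 3 = 64 - 8 ≡ 4; y = λ·(5 - 4) - 1 ≡ 7. → (4, 7)
10P: (4, 7) + (3, 11). λ = (11 - 7)/(3 - 4) ≡ 4/12 mod 13. 12⁻¹ ≡ 12 (mod 13) since 12·12 = 144 ≡ 1, so λ ≡ 9.
  x = λ² - 4 - 3 = 81 - 7 ≡ 9; y = λ·(4 - 9) - 7 ≡ 0. → (9, 0)
11P: (9, 0) + (3, 11). λ = (11 - 0)/(3 - 9) ≡ 11/7 mod 13. 7⁻¹ ≡ 2 (mod 13), so λ ≡ 9.
  x = λ² - 9 - 3 = 81 - 12 ≡ 4; y = λ·(9 - 4) - 0 ≡ 6. → (4, 6)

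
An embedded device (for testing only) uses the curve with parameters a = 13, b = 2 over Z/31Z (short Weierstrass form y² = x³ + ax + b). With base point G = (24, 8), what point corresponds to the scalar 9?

Repeated addition: build up to 9G.
2G: tangent at (24, 8): λ = (3·24² + 13)/(2·8) ≡ 5/16. 16⁻¹ ≡ 2 (mod 31), so λ ≡ 5·2 ≡ 10.
  x = λ² - 24 - 24 = 100 - 48 ≡ 21; y = λ·(24 - 21) - 8 ≡ 22. → (21, 22)
3G: (21, 22) + (24, 8). λ = (8 - 22)/(24 - 21) ≡ 17/3 mod 31. 3⁻¹ ≡ 21 (mod 31), so λ ≡ 16.
  x = λ² - 21 - 24 = 256 - 45 ≡ 25; y = λ·(21 - 25) - 22 ≡ 7. → (25, 7)
4G: (25, 7) + (24, 8). λ = (8 - 7)/(24 - 25) ≡ 1/30 mod 31. 30⁻¹ ≡ 30 (mod 31) since 30·30 = 900 ≡ 1, so λ ≡ 30.
  x = λ² - 25 - 24 = 900 - 49 ≡ 14; y = λ·(25 - 14) - 7 ≡ 13. → (14, 13)
5G: (14, 13) + (24, 8). λ = (8 - 13)/(24 - 14) ≡ 26/10 mod 31. 10⁻¹ ≡ 28 (mod 31) since 10·28 = 280 ≡ 1, so λ ≡ 15.
  x = λ² - 14 - 24 = 225 - 38 ≡ 1; y = λ·(14 - 1) - 13 ≡ 27. → (1, 27)
6G: (1, 27) + (24, 8). λ = (8 - 27)/(24 - 1) ≡ 12/23 mod 31. 23⁻¹ ≡ 27 (mod 31), so λ ≡ 14.
  x = λ² - 1 - 24 = 196 - 25 ≡ 16; y = λ·(1 - 16) - 27 ≡ 11. → (16, 11)
7G: (16, 11) + (24, 8). λ = (8 - 11)/(24 - 16) ≡ 28/8 mod 31. 8⁻¹ ≡ 4 (mod 31) since 8·4 = 32 ≡ 1, so λ ≡ 19.
  x = λ² - 16 - 24 = 361 - 40 ≡ 11; y = λ·(16 - 11) - 11 ≡ 22. → (11, 22)
8G: (11, 22) + (24, 8). λ = (8 - 22)/(24 - 11) ≡ 17/13 mod 31. 13⁻¹ ≡ 12 (mod 31) since 13·12 = 156 ≡ 1, so λ ≡ 18.
  x = λ² - 11 - 24 = 324 - 35 ≡ 10; y = λ·(11 - 10) - 22 ≡ 27. → (10, 27)
9G: (10, 27) + (24, 8). λ = (8 - 27)/(24 - 10) ≡ 12/14 mod 31. 14⁻¹ ≡ 20 (mod 31) since 14·20 = 280 ≡ 1, so λ ≡ 23.
  x = λ² - 10 - 24 = 529 - 34 ≡ 30; y = λ·(10 - 30) - 27 ≡ 9. → (30, 9)

(30, 9)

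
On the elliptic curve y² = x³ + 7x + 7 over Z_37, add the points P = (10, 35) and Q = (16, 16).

(10, 35) + (16, 16). λ = (16 - 35)/(16 - 10) ≡ 18/6 mod 37. 6⁻¹ ≡ 31 (mod 37), so λ ≡ 3.
  x = λ² - 10 - 16 = 9 - 26 ≡ 20; y = λ·(10 - 20) - 35 ≡ 9. → (20, 9)

(20, 9)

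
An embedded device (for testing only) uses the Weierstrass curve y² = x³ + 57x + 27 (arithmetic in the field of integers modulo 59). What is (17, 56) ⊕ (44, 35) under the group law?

(19, 57)

(17, 56) + (44, 35). λ = (35 - 56)/(44 - 17) ≡ 38/27 mod 59. 27⁻¹ ≡ 35 (mod 59) since 27·35 = 945 ≡ 1, so λ ≡ 32.
  x = λ² - 17 - 44 = 1024 - 61 ≡ 19; y = λ·(17 - 19) - 56 ≡ 57. → (19, 57)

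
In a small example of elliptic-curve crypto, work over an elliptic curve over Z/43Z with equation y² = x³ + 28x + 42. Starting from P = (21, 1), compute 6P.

(41, 8)

Repeated addition: build up to 6P.
2P: tangent at (21, 1): λ = (3·21² + 28)/(2·1) ≡ 18/2. 2⁻¹ ≡ 22 (mod 43), so λ ≡ 18·22 ≡ 9.
  x = λ² - 21 - 21 = 81 - 42 ≡ 39; y = λ·(21 - 39) - 1 ≡ 9. → (39, 9)
3P: (39, 9) + (21, 1). λ = (1 - 9)/(21 - 39) ≡ 35/25 mod 43. 25⁻¹ ≡ 31 (mod 43), so λ ≡ 10.
  x = λ² - 39 - 21 = 100 - 60 ≡ 40; y = λ·(39 - 40) - 9 ≡ 24. → (40, 24)
4P: (40, 24) + (21, 1). λ = (1 - 24)/(21 - 40) ≡ 20/24 mod 43. 24⁻¹ ≡ 9 (mod 43), so λ ≡ 8.
  x = λ² - 40 - 21 = 64 - 61 ≡ 3; y = λ·(40 - 3) - 24 ≡ 14. → (3, 14)
5P: (3, 14) + (21, 1). λ = (1 - 14)/(21 - 3) ≡ 30/18 mod 43. 18⁻¹ ≡ 12 (mod 43) since 18·12 = 216 ≡ 1, so λ ≡ 16.
  x = λ² - 3 - 21 = 256 - 24 ≡ 17; y = λ·(3 - 17) - 14 ≡ 20. → (17, 20)
6P: (17, 20) + (21, 1). λ = (1 - 20)/(21 - 17) ≡ 24/4 mod 43. 4⁻¹ ≡ 11 (mod 43), so λ ≡ 6.
  x = λ² - 17 - 21 = 36 - 38 ≡ 41; y = λ·(17 - 41) - 20 ≡ 8. → (41, 8)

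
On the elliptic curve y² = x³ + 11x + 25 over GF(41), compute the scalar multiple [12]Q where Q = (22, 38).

(1, 23)

Repeated addition: build up to 12Q.
2Q: tangent at (22, 38): λ = (3·22² + 11)/(2·38) ≡ 28/35. 35⁻¹ ≡ 34 (mod 41), so λ ≡ 28·34 ≡ 9.
  x = λ² - 22 - 22 = 81 - 44 ≡ 37; y = λ·(22 - 37) - 38 ≡ 32. → (37, 32)
3Q: (37, 32) + (22, 38). λ = (38 - 32)/(22 - 37) ≡ 6/26 mod 41. 26⁻¹ ≡ 30 (mod 41) since 26·30 = 780 ≡ 1, so λ ≡ 16.
  x = λ² - 37 - 22 = 256 - 59 ≡ 33; y = λ·(37 - 33) - 32 ≡ 32. → (33, 32)
4Q: (33, 32) + (22, 38). λ = (38 - 32)/(22 - 33) ≡ 6/30 mod 41. 30⁻¹ ≡ 26 (mod 41) since 30·26 = 780 ≡ 1, so λ ≡ 33.
  x = λ² - 33 - 22 = 1089 - 55 ≡ 9; y = λ·(33 - 9) - 32 ≡ 22. → (9, 22)
5Q: (9, 22) + (22, 38). λ = (38 - 22)/(22 - 9) ≡ 16/13 mod 41. 13⁻¹ ≡ 19 (mod 41), so λ ≡ 17.
  x = λ² - 9 - 22 = 289 - 31 ≡ 12; y = λ·(9 - 12) - 22 ≡ 9. → (12, 9)
6Q: (12, 9) + (22, 38). λ = (38 - 9)/(22 - 12) ≡ 29/10 mod 41. 10⁻¹ ≡ 37 (mod 41) since 10·37 = 370 ≡ 1, so λ ≡ 7.
  x = λ² - 12 - 22 = 49 - 34 ≡ 15; y = λ·(12 - 15) - 9 ≡ 11. → (15, 11)
7Q: (15, 11) + (22, 38). λ = (38 - 11)/(22 - 15) ≡ 27/7 mod 41. 7⁻¹ ≡ 6 (mod 41), so λ ≡ 39.
  x = λ² - 15 - 22 = 1521 - 37 ≡ 8; y = λ·(15 - 8) - 11 ≡ 16. → (8, 16)
8Q: (8, 16) + (22, 38). λ = (38 - 16)/(22 - 8) ≡ 22/14 mod 41. 14⁻¹ ≡ 3 (mod 41) since 14·3 = 42 ≡ 1, so λ ≡ 25.
  x = λ² - 8 - 22 = 625 - 30 ≡ 21; y = λ·(8 - 21) - 16 ≡ 28. → (21, 28)
9Q: (21, 28) + (22, 38). λ = (38 - 28)/(22 - 21) ≡ 10/1 mod 41. 1⁻¹ ≡ 1 (mod 41), so λ ≡ 10.
  x = λ² - 21 - 22 = 100 - 43 ≡ 16; y = λ·(21 - 16) - 28 ≡ 22. → (16, 22)
10Q: (16, 22) + (22, 38). λ = (38 - 22)/(22 - 16) ≡ 16/6 mod 41. 6⁻¹ ≡ 7 (mod 41) since 6·7 = 42 ≡ 1, so λ ≡ 30.
  x = λ² - 16 - 22 = 900 - 38 ≡ 1; y = λ·(16 - 1) - 22 ≡ 18. → (1, 18)
11Q: (1, 18) + (22, 38). λ = (38 - 18)/(22 - 1) ≡ 20/21 mod 41. 21⁻¹ ≡ 2 (mod 41), so λ ≡ 40.
  x = λ² - 1 - 22 = 1600 - 23 ≡ 19; y = λ·(1 - 19) - 18 ≡ 0. → (19, 0)
12Q: (19, 0) + (22, 38). λ = (38 - 0)/(22 - 19) ≡ 38/3 mod 41. 3⁻¹ ≡ 14 (mod 41), so λ ≡ 40.
  x = λ² - 19 - 22 = 1600 - 41 ≡ 1; y = λ·(19 - 1) - 0 ≡ 23. → (1, 23)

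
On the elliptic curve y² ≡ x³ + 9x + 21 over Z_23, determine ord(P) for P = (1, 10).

2P: tangent at (1, 10): λ = (3·1² + 9)/(2·10) ≡ 12/20. 20⁻¹ ≡ 15 (mod 23) since 20·15 = 300 ≡ 1, so λ ≡ 12·15 ≡ 19.
  x = λ² - 1 - 1 = 361 - 2 ≡ 14; y = λ·(1 - 14) - 10 ≡ 19. → (14, 19)
3P: (14, 19) + (1, 10). λ = (10 - 19)/(1 - 14) ≡ 14/10 mod 23. 10⁻¹ ≡ 7 (mod 23) since 10·7 = 70 ≡ 1, so λ ≡ 6.
  x = λ² - 14 - 1 = 36 - 15 ≡ 21; y = λ·(14 - 21) - 19 ≡ 8. → (21, 8)
4P: (21, 8) + (1, 10). λ = (10 - 8)/(1 - 21) ≡ 2/3 mod 23. 3⁻¹ ≡ 8 (mod 23), so λ ≡ 16.
  x = λ² - 21 - 1 = 256 - 22 ≡ 4; y = λ·(21 - 4) - 8 ≡ 11. → (4, 11)
5P: (4, 11) + (1, 10). λ = (10 - 11)/(1 - 4) ≡ 22/20 mod 23. 20⁻¹ ≡ 15 (mod 23), so λ ≡ 8.
  x = λ² - 4 - 1 = 64 - 5 ≡ 13; y = λ·(4 - 13) - 11 ≡ 9. → (13, 9)
6P: (13, 9) + (1, 10). λ = (10 - 9)/(1 - 13) ≡ 1/11 mod 23. 11⁻¹ ≡ 21 (mod 23), so λ ≡ 21.
  x = λ² - 13 - 1 = 441 - 14 ≡ 13; y = λ·(13 - 13) - 9 ≡ 14. → (13, 14)
7P: (13, 14) + (1, 10). λ = (10 - 14)/(1 - 13) ≡ 19/11 mod 23. 11⁻¹ ≡ 21 (mod 23), so λ ≡ 8.
  x = λ² - 13 - 1 = 64 - 14 ≡ 4; y = λ·(13 - 4) - 14 ≡ 12. → (4, 12)
8P: (4, 12) + (1, 10). λ = (10 - 12)/(1 - 4) ≡ 21/20 mod 23. 20⁻¹ ≡ 15 (mod 23), so λ ≡ 16.
  x = λ² - 4 - 1 = 256 - 5 ≡ 21; y = λ·(4 - 21) - 12 ≡ 15. → (21, 15)
9P: (21, 15) + (1, 10). λ = (10 - 15)/(1 - 21) ≡ 18/3 mod 23. 3⁻¹ ≡ 8 (mod 23), so λ ≡ 6.
  x = λ² - 21 - 1 = 36 - 22 ≡ 14; y = λ·(21 - 14) - 15 ≡ 4. → (14, 4)
10P: (14, 4) + (1, 10). λ = (10 - 4)/(1 - 14) ≡ 6/10 mod 23. 10⁻¹ ≡ 7 (mod 23), so λ ≡ 19.
  x = λ² - 14 - 1 = 361 - 15 ≡ 1; y = λ·(14 - 1) - 4 ≡ 13. → (1, 13)
11P: (1, 13) + (1, 10): same x and y₁ ≡ -y₂, so the sum is 𝒪.
11P = 𝒪, so the order is 11.

11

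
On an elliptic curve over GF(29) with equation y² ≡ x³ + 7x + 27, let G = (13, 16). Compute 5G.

(27, 11)

Double-and-add on 5 = (101)₂. Start with G = (13, 16) for the leading 1-bit.
double: tangent at (13, 16): λ = (3·13² + 7)/(2·16) ≡ 21/3. 3⁻¹ ≡ 10 (mod 29), so λ ≡ 21·10 ≡ 7.
  x = λ² - 13 - 13 = 49 - 26 ≡ 23; y = λ·(13 - 23) - 16 ≡ 1. → (23, 1)
double: tangent at (23, 1): λ = (3·23² + 7)/(2·1) ≡ 28/2. 2⁻¹ ≡ 15 (mod 29), so λ ≡ 28·15 ≡ 14.
  x = λ² - 23 - 23 = 196 - 46 ≡ 5; y = λ·(23 - 5) - 1 ≡ 19. → (5, 19)
add G: (5, 19) + (13, 16). λ = (16 - 19)/(13 - 5) ≡ 26/8 mod 29. 8⁻¹ ≡ 11 (mod 29) since 8·11 = 88 ≡ 1, so λ ≡ 25.
  x = λ² - 5 - 13 = 625 - 18 ≡ 27; y = λ·(5 - 27) - 19 ≡ 11. → (27, 11)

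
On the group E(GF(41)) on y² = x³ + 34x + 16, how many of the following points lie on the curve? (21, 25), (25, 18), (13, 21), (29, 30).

1

(21, 25): 25² ≡ 10, rhs ≡ 28 → off.
(25, 18): 18² ≡ 37, rhs ≡ 9 → off.
(13, 21): 21² ≡ 31, rhs ≡ 31 → on.
(29, 30): 30² ≡ 39, rhs ≡ 12 → off.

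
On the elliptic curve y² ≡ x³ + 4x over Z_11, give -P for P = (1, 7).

(1, 4)

-(1, 7) = (1, -7 mod 11) = (1, 4).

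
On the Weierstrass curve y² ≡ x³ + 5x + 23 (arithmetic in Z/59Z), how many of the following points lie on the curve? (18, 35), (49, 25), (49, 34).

3

(18, 35): 35² ≡ 45, rhs ≡ 45 → on.
(49, 25): 25² ≡ 35, rhs ≡ 35 → on.
(49, 34): 34² ≡ 35, rhs ≡ 35 → on.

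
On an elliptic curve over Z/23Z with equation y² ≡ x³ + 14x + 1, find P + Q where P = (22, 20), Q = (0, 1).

(22, 20) + (0, 1). λ = (1 - 20)/(0 - 22) ≡ 4/1 mod 23. 1⁻¹ ≡ 1 (mod 23), so λ ≡ 4.
  x = λ² - 22 - 0 = 16 - 22 ≡ 17; y = λ·(22 - 17) - 20 ≡ 0. → (17, 0)

(17, 0)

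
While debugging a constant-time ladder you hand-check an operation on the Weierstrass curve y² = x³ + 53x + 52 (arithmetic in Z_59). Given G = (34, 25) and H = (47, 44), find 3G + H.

(9, 45)

First 3G:
Repeated addition: build up to 3G.
2G: tangent at (34, 25): λ = (3·34² + 53)/(2·25) ≡ 40/50. 50⁻¹ ≡ 13 (mod 59), so λ ≡ 40·13 ≡ 48.
  x = λ² - 34 - 34 = 2304 - 68 ≡ 53; y = λ·(34 - 53) - 25 ≡ 7. → (53, 7)
3G: (53, 7) + (34, 25). λ = (25 - 7)/(34 - 53) ≡ 18/40 mod 59. 40⁻¹ ≡ 31 (mod 59), so λ ≡ 27.
  x = λ² - 53 - 34 = 729 - 87 ≡ 52; y = λ·(53 - 52) - 7 ≡ 20. → (52, 20)
3G = (52, 20).
Finally 3G + H:
(52, 20) + (47, 44). λ = (44 - 20)/(47 - 52) ≡ 24/54 mod 59. 54⁻¹ ≡ 47 (mod 59) since 54·47 = 2538 ≡ 1, so λ ≡ 7.
  x = λ² - 52 - 47 = 49 - 99 ≡ 9; y = λ·(52 - 9) - 20 ≡ 45. → (9, 45)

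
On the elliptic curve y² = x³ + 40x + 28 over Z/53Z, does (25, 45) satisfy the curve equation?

yes

y² = 45² ≡ 11; x³ + 40x + 28 = 16653 ≡ 11 (mod 53). 11 = 11.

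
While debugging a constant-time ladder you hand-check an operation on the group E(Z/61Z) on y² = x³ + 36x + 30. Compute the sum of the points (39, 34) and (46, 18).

(36, 55)

(39, 34) + (46, 18). λ = (18 - 34)/(46 - 39) ≡ 45/7 mod 61. 7⁻¹ ≡ 35 (mod 61), so λ ≡ 50.
  x = λ² - 39 - 46 = 2500 - 85 ≡ 36; y = λ·(39 - 36) - 34 ≡ 55. → (36, 55)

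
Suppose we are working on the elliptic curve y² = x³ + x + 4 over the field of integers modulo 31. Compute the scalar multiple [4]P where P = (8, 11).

(6, 3)

Double-and-add on 4 = (100)₂. Start with P = (8, 11) for the leading 1-bit.
double: tangent at (8, 11): λ = (3·8² + 1)/(2·11) ≡ 7/22. 22⁻¹ ≡ 24 (mod 31) since 22·24 = 528 ≡ 1, so λ ≡ 7·24 ≡ 13.
  x = λ² - 8 - 8 = 169 - 16 ≡ 29; y = λ·(8 - 29) - 11 ≡ 26. → (29, 26)
double: tangent at (29, 26): λ = (3·29² + 1)/(2·26) ≡ 13/21. 21⁻¹ ≡ 3 (mod 31), so λ ≡ 13·3 ≡ 8.
  x = λ² - 29 - 29 = 64 - 58 ≡ 6; y = λ·(29 - 6) - 26 ≡ 3. → (6, 3)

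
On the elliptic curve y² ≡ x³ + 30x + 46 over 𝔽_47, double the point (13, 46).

tangent at (13, 46): λ = (3·13² + 30)/(2·46) ≡ 20/45. 45⁻¹ ≡ 23 (mod 47), so λ ≡ 20·23 ≡ 37.
  x = λ² - 13 - 13 = 1369 - 26 ≡ 27; y = λ·(13 - 27) - 46 ≡ 0. → (27, 0)

(27, 0)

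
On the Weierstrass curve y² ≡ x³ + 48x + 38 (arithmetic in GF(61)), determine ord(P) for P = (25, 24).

3

2P: tangent at (25, 24): λ = (3·25² + 48)/(2·24) ≡ 32/48. 48⁻¹ ≡ 14 (mod 61) since 48·14 = 672 ≡ 1, so λ ≡ 32·14 ≡ 21.
  x = λ² - 25 - 25 = 441 - 50 ≡ 25; y = λ·(25 - 25) - 24 ≡ 37. → (25, 37)
3P: (25, 37) + (25, 24): same x and y₁ ≡ -y₂, so the sum is the point at infinity.
3P = the point at infinity, so the order is 3.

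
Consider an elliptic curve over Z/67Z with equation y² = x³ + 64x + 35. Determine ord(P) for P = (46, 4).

2P: tangent at (46, 4): λ = (3·46² + 64)/(2·4) ≡ 47/8. 8⁻¹ ≡ 42 (mod 67), so λ ≡ 47·42 ≡ 31.
  x = λ² - 46 - 46 = 961 - 92 ≡ 65; y = λ·(46 - 65) - 4 ≡ 10. → (65, 10)
3P: (65, 10) + (46, 4). λ = (4 - 10)/(46 - 65) ≡ 61/48 mod 67. 48⁻¹ ≡ 7 (mod 67), so λ ≡ 25.
  x = λ² - 65 - 46 = 625 - 111 ≡ 45; y = λ·(65 - 45) - 10 ≡ 21. → (45, 21)
4P: (45, 21) + (46, 4). λ = (4 - 21)/(46 - 45) ≡ 50/1 mod 67. 1⁻¹ ≡ 1 (mod 67) since 1·1 = 1 ≡ 1, so λ ≡ 50.
  x = λ² - 45 - 46 = 2500 - 91 ≡ 64; y = λ·(45 - 64) - 21 ≡ 34. → (64, 34)
5P: (64, 34) + (46, 4). λ = (4 - 34)/(46 - 64) ≡ 37/49 mod 67. 49⁻¹ ≡ 26 (mod 67) since 49·26 = 1274 ≡ 1, so λ ≡ 24.
  x = λ² - 64 - 46 = 576 - 110 ≡ 64; y = λ·(64 - 64) - 34 ≡ 33. → (64, 33)
6P: (64, 33) + (46, 4). λ = (4 - 33)/(46 - 64) ≡ 38/49 mod 67. 49⁻¹ ≡ 26 (mod 67) since 49·26 = 1274 ≡ 1, so λ ≡ 50.
  x = λ² - 64 - 46 = 2500 - 110 ≡ 45; y = λ·(64 - 45) - 33 ≡ 46. → (45, 46)
7P: (45, 46) + (46, 4). λ = (4 - 46)/(46 - 45) ≡ 25/1 mod 67. 1⁻¹ ≡ 1 (mod 67), so λ ≡ 25.
  x = λ² - 45 - 46 = 625 - 91 ≡ 65; y = λ·(45 - 65) - 46 ≡ 57. → (65, 57)
8P: (65, 57) + (46, 4). λ = (4 - 57)/(46 - 65) ≡ 14/48 mod 67. 48⁻¹ ≡ 7 (mod 67), so λ ≡ 31.
  x = λ² - 65 - 46 = 961 - 111 ≡ 46; y = λ·(65 - 46) - 57 ≡ 63. → (46, 63)
9P: (46, 63) + (46, 4): same x and y₁ ≡ -y₂, so the sum is 𝒪.
9P = 𝒪, so the order is 9.

9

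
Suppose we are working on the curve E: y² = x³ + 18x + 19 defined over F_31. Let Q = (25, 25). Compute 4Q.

(4, 0)

Repeated addition: build up to 4Q.
2Q: tangent at (25, 25): λ = (3·25² + 18)/(2·25) ≡ 2/19. 19⁻¹ ≡ 18 (mod 31), so λ ≡ 2·18 ≡ 5.
  x = λ² - 25 - 25 = 25 - 50 ≡ 6; y = λ·(25 - 6) - 25 ≡ 8. → (6, 8)
3Q: (6, 8) + (25, 25). λ = (25 - 8)/(25 - 6) ≡ 17/19 mod 31. 19⁻¹ ≡ 18 (mod 31), so λ ≡ 27.
  x = λ² - 6 - 25 = 729 - 31 ≡ 16; y = λ·(6 - 16) - 8 ≡ 1. → (16, 1)
4Q: (16, 1) + (25, 25). λ = (25 - 1)/(25 - 16) ≡ 24/9 mod 31. 9⁻¹ ≡ 7 (mod 31) since 9·7 = 63 ≡ 1, so λ ≡ 13.
  x = λ² - 16 - 25 = 169 - 41 ≡ 4; y = λ·(16 - 4) - 1 ≡ 0. → (4, 0)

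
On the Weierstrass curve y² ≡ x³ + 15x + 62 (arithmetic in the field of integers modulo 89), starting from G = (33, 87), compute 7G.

(23, 84)

Repeated addition: build up to 7G.
2G: tangent at (33, 87): λ = (3·33² + 15)/(2·87) ≡ 78/85. 85⁻¹ ≡ 22 (mod 89), so λ ≡ 78·22 ≡ 25.
  x = λ² - 33 - 33 = 625 - 66 ≡ 25; y = λ·(33 - 25) - 87 ≡ 24. → (25, 24)
3G: (25, 24) + (33, 87). λ = (87 - 24)/(33 - 25) ≡ 63/8 mod 89. 8⁻¹ ≡ 78 (mod 89), so λ ≡ 19.
  x = λ² - 25 - 33 = 361 - 58 ≡ 36; y = λ·(25 - 36) - 24 ≡ 34. → (36, 34)
4G: (36, 34) + (33, 87). λ = (87 - 34)/(33 - 36) ≡ 53/86 mod 89. 86⁻¹ ≡ 59 (mod 89), so λ ≡ 12.
  x = λ² - 36 - 33 = 144 - 69 ≡ 75; y = λ·(36 - 75) - 34 ≡ 32. → (75, 32)
5G: (75, 32) + (33, 87). λ = (87 - 32)/(33 - 75) ≡ 55/47 mod 89. 47⁻¹ ≡ 36 (mod 89), so λ ≡ 22.
  x = λ² - 75 - 33 = 484 - 108 ≡ 20; y = λ·(75 - 20) - 32 ≡ 21. → (20, 21)
6G: (20, 21) + (33, 87). λ = (87 - 21)/(33 - 20) ≡ 66/13 mod 89. 13⁻¹ ≡ 48 (mod 89) since 13·48 = 624 ≡ 1, so λ ≡ 53.
  x = λ² - 20 - 33 = 2809 - 53 ≡ 86; y = λ·(20 - 86) - 21 ≡ 41. → (86, 41)
7G: (86, 41) + (33, 87). λ = (87 - 41)/(33 - 86) ≡ 46/36 mod 89. 36⁻¹ ≡ 47 (mod 89), so λ ≡ 26.
  x = λ² - 86 - 33 = 676 - 119 ≡ 23; y = λ·(86 - 23) - 41 ≡ 84. → (23, 84)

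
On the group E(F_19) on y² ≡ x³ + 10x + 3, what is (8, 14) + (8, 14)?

(9, 10)

tangent at (8, 14): λ = (3·8² + 10)/(2·14) ≡ 12/9. 9⁻¹ ≡ 17 (mod 19), so λ ≡ 12·17 ≡ 14.
  x = λ² - 8 - 8 = 196 - 16 ≡ 9; y = λ·(8 - 9) - 14 ≡ 10. → (9, 10)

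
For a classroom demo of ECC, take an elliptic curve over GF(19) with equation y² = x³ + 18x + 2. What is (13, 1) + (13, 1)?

(10, 17)

tangent at (13, 1): λ = (3·13² + 18)/(2·1) ≡ 12/2. 2⁻¹ ≡ 10 (mod 19) since 2·10 = 20 ≡ 1, so λ ≡ 12·10 ≡ 6.
  x = λ² - 13 - 13 = 36 - 26 ≡ 10; y = λ·(13 - 10) - 1 ≡ 17. → (10, 17)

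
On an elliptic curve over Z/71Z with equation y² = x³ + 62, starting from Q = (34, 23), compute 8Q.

(13, 22)

Repeated addition: build up to 8Q.
2Q: tangent at (34, 23): λ = (3·34² + 0)/(2·23) ≡ 60/46. 46⁻¹ ≡ 17 (mod 71) since 46·17 = 782 ≡ 1, so λ ≡ 60·17 ≡ 26.
  x = λ² - 34 - 34 = 676 - 68 ≡ 40; y = λ·(34 - 40) - 23 ≡ 34. → (40, 34)
3Q: (40, 34) + (34, 23). λ = (23 - 34)/(34 - 40) ≡ 60/65 mod 71. 65⁻¹ ≡ 59 (mod 71) since 65·59 = 3835 ≡ 1, so λ ≡ 61.
  x = λ² - 40 - 34 = 3721 - 74 ≡ 26; y = λ·(40 - 26) - 34 ≡ 39. → (26, 39)
4Q: (26, 39) + (34, 23). λ = (23 - 39)/(34 - 26) ≡ 55/8 mod 71. 8⁻¹ ≡ 9 (mod 71) since 8·9 = 72 ≡ 1, so λ ≡ 69.
  x = λ² - 26 - 34 = 4761 - 60 ≡ 15; y = λ·(26 - 15) - 39 ≡ 10. → (15, 10)
5Q: (15, 10) + (34, 23). λ = (23 - 10)/(34 - 15) ≡ 13/19 mod 71. 19⁻¹ ≡ 15 (mod 71) since 19·15 = 285 ≡ 1, so λ ≡ 53.
  x = λ² - 15 - 34 = 2809 - 49 ≡ 62; y = λ·(15 - 62) - 10 ≡ 55. → (62, 55)
6Q: (62, 55) + (34, 23). λ = (23 - 55)/(34 - 62) ≡ 39/43 mod 71. 43⁻¹ ≡ 38 (mod 71), so λ ≡ 62.
  x = λ² - 62 - 34 = 3844 - 96 ≡ 56; y = λ·(62 - 56) - 55 ≡ 33. → (56, 33)
7Q: (56, 33) + (34, 23). λ = (23 - 33)/(34 - 56) ≡ 61/49 mod 71. 49⁻¹ ≡ 29 (mod 71) since 49·29 = 1421 ≡ 1, so λ ≡ 65.
  x = λ² - 56 - 34 = 4225 - 90 ≡ 17; y = λ·(56 - 17) - 33 ≡ 17. → (17, 17)
8Q: (17, 17) + (34, 23). λ = (23 - 17)/(34 - 17) ≡ 6/17 mod 71. 17⁻¹ ≡ 46 (mod 71) since 17·46 = 782 ≡ 1, so λ ≡ 63.
  x = λ² - 17 - 34 = 3969 - 51 ≡ 13; y = λ·(17 - 13) - 17 ≡ 22. → (13, 22)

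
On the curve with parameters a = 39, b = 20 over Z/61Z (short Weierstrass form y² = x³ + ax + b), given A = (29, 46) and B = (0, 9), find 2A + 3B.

First 2A:
Repeated addition: build up to 2A.
2A: tangent at (29, 46): λ = (3·29² + 39)/(2·46) ≡ 0/31. 31⁻¹ ≡ 2 (mod 61), so λ ≡ 0·2 ≡ 0.
  x = λ² - 29 - 29 = 0 - 58 ≡ 3; y = λ·(29 - 3) - 46 ≡ 15. → (3, 15)
2A = (3, 15).
Next 3B:
Repeated addition: build up to 3B.
2B: tangent at (0, 9): λ = (3·0² + 39)/(2·9) ≡ 39/18. 18⁻¹ ≡ 17 (mod 61), so λ ≡ 39·17 ≡ 53.
  x = λ² - 0 - 0 = 2809 - 0 ≡ 3; y = λ·(0 - 3) - 9 ≡ 15. → (3, 15)
3B: (3, 15) + (0, 9). λ = (9 - 15)/(0 - 3) ≡ 55/58 mod 61. 58⁻¹ ≡ 20 (mod 61), so λ ≡ 2.
  x = λ² - 3 - 0 = 4 - 3 ≡ 1; y = λ·(3 - 1) - 15 ≡ 50. → (1, 50)
3B = (1, 50).
Finally 2A + 3B:
(3, 15) + (1, 50). λ = (50 - 15)/(1 - 3) ≡ 35/59 mod 61. 59⁻¹ ≡ 30 (mod 61), so λ ≡ 13.
  x = λ² - 3 - 1 = 169 - 4 ≡ 43; y = λ·(3 - 43) - 15 ≡ 14. → (43, 14)

(43, 14)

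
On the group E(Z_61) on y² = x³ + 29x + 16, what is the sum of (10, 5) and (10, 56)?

O

The two points share x = 10 and their y-coordinates satisfy 5 + 56 ≡ 0 (mod 61), so they are inverses. Their sum is O.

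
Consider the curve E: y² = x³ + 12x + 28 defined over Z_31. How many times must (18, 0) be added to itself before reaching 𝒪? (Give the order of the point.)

2P: (18, 0) + (18, 0): same x and y₁ ≡ -y₂, so the sum is 𝒪.
2P = 𝒪, so the order is 2.

2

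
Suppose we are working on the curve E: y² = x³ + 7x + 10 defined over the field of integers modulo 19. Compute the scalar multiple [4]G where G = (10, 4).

(17, 8)

Repeated addition: build up to 4G.
2G: tangent at (10, 4): λ = (3·10² + 7)/(2·4) ≡ 3/8. 8⁻¹ ≡ 12 (mod 19), so λ ≡ 3·12 ≡ 17.
  x = λ² - 10 - 10 = 289 - 20 ≡ 3; y = λ·(10 - 3) - 4 ≡ 1. → (3, 1)
3G: (3, 1) + (10, 4). λ = (4 - 1)/(10 - 3) ≡ 3/7 mod 19. 7⁻¹ ≡ 11 (mod 19), so λ ≡ 14.
  x = λ² - 3 - 10 = 196 - 13 ≡ 12; y = λ·(3 - 12) - 1 ≡ 6. → (12, 6)
4G: (12, 6) + (10, 4). λ = (4 - 6)/(10 - 12) ≡ 17/17 mod 19. 17⁻¹ ≡ 9 (mod 19) since 17·9 = 153 ≡ 1, so λ ≡ 1.
  x = λ² - 12 - 10 = 1 - 22 ≡ 17; y = λ·(12 - 17) - 6 ≡ 8. → (17, 8)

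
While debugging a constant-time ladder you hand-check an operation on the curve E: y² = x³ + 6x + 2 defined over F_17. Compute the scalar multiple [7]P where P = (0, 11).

(5, 15)

Double-and-add on 7 = (111)₂. Start with P = (0, 11) for the leading 1-bit.
double: tangent at (0, 11): λ = (3·0² + 6)/(2·11) ≡ 6/5. 5⁻¹ ≡ 7 (mod 17), so λ ≡ 6·7 ≡ 8.
  x = λ² - 0 - 0 = 64 - 0 ≡ 13; y = λ·(0 - 13) - 11 ≡ 4. → (13, 4)
add P: (13, 4) + (0, 11). λ = (11 - 4)/(0 - 13) ≡ 7/4 mod 17. 4⁻¹ ≡ 13 (mod 17) since 4·13 = 52 ≡ 1, so λ ≡ 6.
  x = λ² - 13 - 0 = 36 - 13 ≡ 6; y = λ·(13 - 6) - 4 ≡ 4. → (6, 4)
double: tangent at (6, 4): λ = (3·6² + 6)/(2·4) ≡ 12/8. 8⁻¹ ≡ 15 (mod 17) since 8·15 = 120 ≡ 1, so λ ≡ 12·15 ≡ 10.
  x = λ² - 6 - 6 = 100 - 12 ≡ 3; y = λ·(6 - 3) - 4 ≡ 9. → (3, 9)
add P: (3, 9) + (0, 11). λ = (11 - 9)/(0 - 3) ≡ 2/14 mod 17. 14⁻¹ ≡ 11 (mod 17), so λ ≡ 5.
  x = λ² - 3 - 0 = 25 - 3 ≡ 5; y = λ·(3 - 5) - 9 ≡ 15. → (5, 15)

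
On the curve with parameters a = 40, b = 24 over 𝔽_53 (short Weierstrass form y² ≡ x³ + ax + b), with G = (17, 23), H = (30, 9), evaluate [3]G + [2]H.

First 3G:
Repeated addition: build up to 3G.
2G: tangent at (17, 23): λ = (3·17² + 40)/(2·23) ≡ 6/46. 46⁻¹ ≡ 15 (mod 53), so λ ≡ 6·15 ≡ 37.
  x = λ² - 17 - 17 = 1369 - 34 ≡ 10; y = λ·(17 - 10) - 23 ≡ 24. → (10, 24)
3G: (10, 24) + (17, 23). λ = (23 - 24)/(17 - 10) ≡ 52/7 mod 53. 7⁻¹ ≡ 38 (mod 53) since 7·38 = 266 ≡ 1, so λ ≡ 15.
  x = λ² - 10 - 17 = 225 - 27 ≡ 39; y = λ·(10 - 39) - 24 ≡ 18. → (39, 18)
3G = (39, 18).
Next 2H:
Repeated addition: build up to 2H.
2H: tangent at (30, 9): λ = (3·30² + 40)/(2·9) ≡ 37/18. 18⁻¹ ≡ 3 (mod 53) since 18·3 = 54 ≡ 1, so λ ≡ 37·3 ≡ 5.
  x = λ² - 30 - 30 = 25 - 60 ≡ 18; y = λ·(30 - 18) - 9 ≡ 51. → (18, 51)
2H = (18, 51).
Finally 3G + 2H:
(39, 18) + (18, 51). λ = (51 - 18)/(18 - 39) ≡ 33/32 mod 53. 32⁻¹ ≡ 5 (mod 53) since 32·5 = 160 ≡ 1, so λ ≡ 6.
  x = λ² - 39 - 18 = 36 - 57 ≡ 32; y = λ·(39 - 32) - 18 ≡ 24. → (32, 24)

(32, 24)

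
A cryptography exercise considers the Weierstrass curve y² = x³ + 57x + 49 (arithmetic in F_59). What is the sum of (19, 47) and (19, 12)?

O

The two points share x = 19 and their y-coordinates satisfy 47 + 12 ≡ 0 (mod 59), so they are inverses. Their sum is the point at infinity.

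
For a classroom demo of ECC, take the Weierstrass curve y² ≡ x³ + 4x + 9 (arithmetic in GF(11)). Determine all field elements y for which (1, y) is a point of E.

5, 6

x³ + 4x + 9 = 14 ≡ 3 (mod 11).
Square roots of 3 mod 11: 5 and 6 (since 5² = 25 ≡ 3).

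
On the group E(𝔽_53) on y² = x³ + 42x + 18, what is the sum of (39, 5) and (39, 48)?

The two points share x = 39 and their y-coordinates satisfy 5 + 48 ≡ 0 (mod 53), so they are inverses. Their sum is the point at infinity.

O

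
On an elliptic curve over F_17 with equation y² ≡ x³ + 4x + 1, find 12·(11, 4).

O

Write G = (11, 4).
Repeated addition: build up to 12G.
2G: tangent at (11, 4): λ = (3·11² + 4)/(2·4) ≡ 10/8. 8⁻¹ ≡ 15 (mod 17), so λ ≡ 10·15 ≡ 14.
  x = λ² - 11 - 11 = 196 - 22 ≡ 4; y = λ·(11 - 4) - 4 ≡ 9. → (4, 9)
3G: (4, 9) + (11, 4). λ = (4 - 9)/(11 - 4) ≡ 12/7 mod 17. 7⁻¹ ≡ 5 (mod 17) since 7·5 = 35 ≡ 1, so λ ≡ 9.
  x = λ² - 4 - 11 = 81 - 15 ≡ 15; y = λ·(4 - 15) - 9 ≡ 11. → (15, 11)
4G: (15, 11) + (11, 4). λ = (4 - 11)/(11 - 15) ≡ 10/13 mod 17. 13⁻¹ ≡ 4 (mod 17), so λ ≡ 6.
  x = λ² - 15 - 11 = 36 - 26 ≡ 10; y = λ·(15 - 10) - 11 ≡ 2. → (10, 2)
5G: (10, 2) + (11, 4). λ = (4 - 2)/(11 - 10) ≡ 2/1 mod 17. 1⁻¹ ≡ 1 (mod 17) since 1·1 = 1 ≡ 1, so λ ≡ 2.
  x = λ² - 10 - 11 = 4 - 21 ≡ 0; y = λ·(10 - 0) - 2 ≡ 1. → (0, 1)
6G: (0, 1) + (11, 4). λ = (4 - 1)/(11 - 0) ≡ 3/11 mod 17. 11⁻¹ ≡ 14 (mod 17) since 11·14 = 154 ≡ 1, so λ ≡ 8.
  x = λ² - 0 - 11 = 64 - 11 ≡ 2; y = λ·(0 - 2) - 1 ≡ 0. → (2, 0)
7G: (2, 0) + (11, 4). λ = (4 - 0)/(11 - 2) ≡ 4/9 mod 17. 9⁻¹ ≡ 2 (mod 17) since 9·2 = 18 ≡ 1, so λ ≡ 8.
  x = λ² - 2 - 11 = 64 - 13 ≡ 0; y = λ·(2 - 0) - 0 ≡ 16. → (0, 16)
8G: (0, 16) + (11, 4). λ = (4 - 16)/(11 - 0) ≡ 5/11 mod 17. 11⁻¹ ≡ 14 (mod 17), so λ ≡ 2.
  x = λ² - 0 - 11 = 4 - 11 ≡ 10; y = λ·(0 - 10) - 16 ≡ 15. → (10, 15)
9G: (10, 15) + (11, 4). λ = (4 - 15)/(11 - 10) ≡ 6/1 mod 17. 1⁻¹ ≡ 1 (mod 17) since 1·1 = 1 ≡ 1, so λ ≡ 6.
  x = λ² - 10 - 11 = 36 - 21 ≡ 15; y = λ·(10 - 15) - 15 ≡ 6. → (15, 6)
10G: (15, 6) + (11, 4). λ = (4 - 6)/(11 - 15) ≡ 15/13 mod 17. 13⁻¹ ≡ 4 (mod 17) since 13·4 = 52 ≡ 1, so λ ≡ 9.
  x = λ² - 15 - 11 = 81 - 26 ≡ 4; y = λ·(15 - 4) - 6 ≡ 8. → (4, 8)
11G: (4, 8) + (11, 4). λ = (4 - 8)/(11 - 4) ≡ 13/7 mod 17. 7⁻¹ ≡ 5 (mod 17), so λ ≡ 14.
  x = λ² - 4 - 11 = 196 - 15 ≡ 11; y = λ·(4 - 11) - 8 ≡ 13. → (11, 13)
12G: (11, 13) + (11, 4): same x and y₁ ≡ -y₂, so the sum is O.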